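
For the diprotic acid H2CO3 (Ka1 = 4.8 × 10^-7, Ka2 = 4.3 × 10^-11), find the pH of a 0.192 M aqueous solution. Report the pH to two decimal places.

Ka1 ≫ Ka2, so treat the first dissociation as the only significant source of H+.
Ka1 = x²/(0.192 − x) = 4.8 × 10^-7
x ≈ √(4.8 × 10^-7 × 0.192) = 3.04 × 10^-4 M
pH = −log(3.04 × 10^-4) = 3.52

pH = 3.52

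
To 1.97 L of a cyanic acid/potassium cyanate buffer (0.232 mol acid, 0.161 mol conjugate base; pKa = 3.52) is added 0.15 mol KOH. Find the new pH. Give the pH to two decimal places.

pH = 4.10

After neutralization: n(HOCN) = 0.082 mol, n(OCN-) = 0.311 mol.
pH = pKa + log(n_OCN-/n_HOCN) = 3.52 + log(0.311/0.082) = 3.52 + (+0.579)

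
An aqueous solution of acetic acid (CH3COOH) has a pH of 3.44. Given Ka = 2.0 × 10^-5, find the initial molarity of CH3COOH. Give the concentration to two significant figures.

C₀ = 7.0 × 10^-3 M

[H+] = 10^(-3.44) = 3.63 × 10^-4 M = x
Ka = x²/(C₀ − x) ⇒ C₀ = x + x²/Ka
C₀ = 3.63 × 10^-4 + (3.63 × 10^-4)²/(2.0 × 10^-5) = 6.95 × 10^-3 M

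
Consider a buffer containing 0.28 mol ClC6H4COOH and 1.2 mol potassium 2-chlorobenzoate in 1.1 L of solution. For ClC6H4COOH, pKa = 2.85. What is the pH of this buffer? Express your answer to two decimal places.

pH = 3.48

Using pH = pKa + log([base]/[acid]) with [base]/[acid] = 1.2/0.28:
pH = 2.85 + (+0.632) = 3.48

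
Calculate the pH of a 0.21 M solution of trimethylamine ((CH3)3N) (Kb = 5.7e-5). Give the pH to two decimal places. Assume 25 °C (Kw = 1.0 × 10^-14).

pH = 11.54

(CH3)3N + H2O ⇌ (CH3)3NH+ + OH-
Kb = [OH-]²/(0.21 − [OH-]) = 5.7 × 10^-5
Assume [OH-] ≪ 0.21: [OH-] ≈ √(5.7 × 10^-5 × 0.21) = 3.46 × 10^-3 M
Check: 1.6% ionized — well under 5%, approximation valid.
pOH = −log(3.46 × 10^-3) = 2.46; pH = 14.00 − 2.46 = 11.54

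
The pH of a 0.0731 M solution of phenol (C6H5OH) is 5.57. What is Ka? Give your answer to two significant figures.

[H+] = 10^(-5.57) = 2.69 × 10^-6 M
At equilibrium [HA] = 0.0731 − 2.69 × 10^-6 = 7.31 × 10^-2 M
Ka = [H+][A-]/[HA] = (2.69 × 10^-6)² / 7.31 × 10^-2 = 9.9 × 10^-11

Ka = 9.9 × 10^-11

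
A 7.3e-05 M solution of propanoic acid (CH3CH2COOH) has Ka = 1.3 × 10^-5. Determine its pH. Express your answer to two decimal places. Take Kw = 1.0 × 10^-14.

pH = 4.60

CH3CH2COOH ⇌ CH3CH2COO- + H+
From the ICE table, Ka = [H+]²/(7.3e-05 − [H+]) = 1.3 × 10^-5.
Here C₀/Ka ≈ 5.62, so the small-[H+] approximation fails. Use the quadratic:
[H+] = [−1.3e-05 + √(1.3e-05² + 3.8e-09)]/2 = 2.50 × 10^-5 M
pH = −log[H+] = −log(2.50 × 10^-5) = 4.60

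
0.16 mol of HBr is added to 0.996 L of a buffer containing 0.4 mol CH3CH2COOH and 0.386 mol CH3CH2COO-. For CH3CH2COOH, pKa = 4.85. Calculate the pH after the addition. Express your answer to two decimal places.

pH = 4.46

Added H+ converts CH3CH2COO- to CH3CH2COOH: CH3CH2COOH → 0.56 mol, CH3CH2COO- → 0.226 mol.
pH = pKa + log([A⁻]/[HA]) = 4.85 + log(0.226/0.56) = 4.85 -0.394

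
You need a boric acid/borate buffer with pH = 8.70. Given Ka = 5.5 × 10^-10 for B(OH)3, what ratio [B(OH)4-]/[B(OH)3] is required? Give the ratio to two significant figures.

pKa = -log(5.5 × 10^-10) = 9.260
pH = pKa + log(r) ⇒ log(r) = 8.70 − 9.260 = -0.560
r = [B(OH)4-]/[B(OH)3] = 10^(-0.560) = 0.275

ratio = 0.28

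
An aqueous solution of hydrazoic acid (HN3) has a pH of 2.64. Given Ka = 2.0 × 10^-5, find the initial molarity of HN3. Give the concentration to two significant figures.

C₀ = 2.6 × 10^-1 M

[H+] = 10^(-2.64) = 2.29 × 10^-3 M = x
Ka = x²/(C₀ − x) ⇒ C₀ = x + x²/Ka
C₀ = 2.29 × 10^-3 + (2.29 × 10^-3)²/(2.0 × 10^-5) = 2.64 × 10^-1 M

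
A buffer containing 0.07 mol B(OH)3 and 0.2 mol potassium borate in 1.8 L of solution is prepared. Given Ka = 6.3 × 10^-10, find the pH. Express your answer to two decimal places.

pKa = −log(6.3 × 10^-10) = 9.201
Using pH = pKa + log([base]/[acid]) with [base]/[acid] = 0.2/0.07:
pH = 9.201 + (+0.456) = 9.66

pH = 9.66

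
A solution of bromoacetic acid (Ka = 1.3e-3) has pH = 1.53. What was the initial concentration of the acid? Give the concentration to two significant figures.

C₀ = 7.0 × 10^-1 M

[H+] = 10^(-1.53) = 2.95 × 10^-2 M = x
Ka = x²/(C₀ − x) ⇒ C₀ = x + x²/Ka
C₀ = 2.95 × 10^-2 + (2.95 × 10^-2)²/(1.3 × 10^-3) = 6.99 × 10^-1 M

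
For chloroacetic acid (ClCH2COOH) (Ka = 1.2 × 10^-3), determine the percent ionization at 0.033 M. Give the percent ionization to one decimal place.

17.3%

ClCH2COOH ⇌ ClCH2COO- + H+; let x = [H+] at equilibrium.
Solve x² + 0.0012x − 3.96e-05 = 0 → x = 5.72 × 10^-3 M
Fraction ionized = 5.72 × 10^-3 / 0.033 = 0.1733 → 17.3%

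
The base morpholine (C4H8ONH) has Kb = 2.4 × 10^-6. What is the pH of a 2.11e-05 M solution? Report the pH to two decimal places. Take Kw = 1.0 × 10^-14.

C4H8ONH + H2O ⇌ C4H8ONH2+ + OH-
Kb = x²/(2.11e-05 − x) = 2.4 × 10^-6
The 5% rule fails; solving x² + Kb·x − Kb·C₀ = 0 exactly:
x = [−2.4e-06 + √(2.4e-06² + 2.03e-10)]/2 = 6.02 × 10^-6 M
pOH = −log(6.02 × 10^-6) = 5.22; pH = 14.00 − 5.22 = 8.78

pH = 8.78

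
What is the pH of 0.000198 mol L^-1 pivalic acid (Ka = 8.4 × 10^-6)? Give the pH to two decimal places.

pH = 4.43

(CH3)3CCOOH ⇌ (CH3)3CCOO- + H+
From the ICE table, Ka = [H+]²/(0.000198 − [H+]) = 8.4 × 10^-6.
The 5% rule fails; solving [H+]² + Ka·[H+] − Ka·C₀ = 0 exactly:
[H+] = (−Ka + √(Ka² + 4·Ka·C₀))/2 = 3.68 × 10^-5 M
pH = −log[H+] = −log(3.68 × 10^-5) = 4.43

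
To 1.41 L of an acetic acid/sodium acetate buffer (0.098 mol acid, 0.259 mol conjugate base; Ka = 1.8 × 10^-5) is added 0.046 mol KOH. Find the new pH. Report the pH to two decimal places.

pH = 5.51

After neutralization: n(CH3COOH) = 0.052 mol, n(CH3COO-) = 0.305 mol.
pKa = −log(1.8 × 10^-5) = 4.745
pH = pKa + log(n_CH3COO-/n_CH3COOH) = 4.745 + log(0.305/0.052) = 4.745 + (+0.768)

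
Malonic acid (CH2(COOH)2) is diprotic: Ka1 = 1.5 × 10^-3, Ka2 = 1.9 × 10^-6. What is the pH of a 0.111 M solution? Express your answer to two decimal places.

pH = 1.91

Ka1 ≫ Ka2, so treat the first dissociation as the only significant source of H+.
Ka1 = x²/(0.111 − x) = 1.5 × 10^-3
Solving the quadratic: x = (−Ka1 + √(Ka1² + 4·Ka1·C₀))/2 = 1.22 × 10^-2 M
pH = −log(1.22 × 10^-2) = 1.91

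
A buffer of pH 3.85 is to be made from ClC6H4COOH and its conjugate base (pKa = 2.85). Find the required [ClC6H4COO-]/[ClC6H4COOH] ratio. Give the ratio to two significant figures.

ratio = 10

pH = pKa + log(r) ⇒ log(r) = 3.85 − 2.85 = +1.00
r = [ClC6H4COO-]/[ClC6H4COOH] = 10^(+1.00) = 10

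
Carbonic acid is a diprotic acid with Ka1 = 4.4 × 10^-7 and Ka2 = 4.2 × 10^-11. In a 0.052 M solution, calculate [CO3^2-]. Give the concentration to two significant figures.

4.2 × 10^-11 M

First ionization gives [H+] ≈ [HCO3-] = 1.51 × 10^-4 M.
Second step: Ka2 = [H+][CO3^2-]/[HCO3-] ≈ [CO3^2-] (since [H+] ≈ [HCO3-]).
So [CO3^2-] ≈ Ka2.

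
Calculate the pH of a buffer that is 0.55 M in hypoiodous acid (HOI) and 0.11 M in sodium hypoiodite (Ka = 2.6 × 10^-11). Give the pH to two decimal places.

pKa = −log(2.6 × 10^-11) = 10.585
pH = pKa + log([A⁻]/[HA]) = 10.585 + log(0.11/0.55)
pH = 10.585 + (-0.699) = 9.89

pH = 9.89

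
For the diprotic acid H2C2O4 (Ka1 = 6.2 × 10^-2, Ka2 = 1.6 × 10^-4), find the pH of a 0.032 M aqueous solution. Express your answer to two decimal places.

pH = 1.63

Ka1 ≫ Ka2, so treat the first dissociation as the only significant source of H+.
Ka1 = x²/(0.032 − x) = 6.2 × 10^-2
Solving the quadratic: x = (−Ka1 + √(Ka1² + 4·Ka1·C₀))/2 = 2.33 × 10^-2 M
pH = −log(2.33 × 10^-2) = 1.63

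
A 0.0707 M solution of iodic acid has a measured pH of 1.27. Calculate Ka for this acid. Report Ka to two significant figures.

[H+] = 10^(-1.27) = 5.37 × 10^-2 M
At equilibrium [HA] = 0.0707 − 5.37 × 10^-2 = 1.70 × 10^-2 M
Ka = [H+][A-]/[HA] = (5.37 × 10^-2)² / 1.70 × 10^-2 = 1.7 × 10^-1

Ka = 1.7 × 10^-1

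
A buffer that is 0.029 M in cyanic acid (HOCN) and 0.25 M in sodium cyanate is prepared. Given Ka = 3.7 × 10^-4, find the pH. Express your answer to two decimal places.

pKa = −log(3.7 × 10^-4) = 3.432
Henderson–Hasselbalch: pH = pKa + log([OCN-]/[HOCN]) = 3.432 + log(0.25/0.029)
pH = 3.432 + (+0.936) = 4.37

pH = 4.37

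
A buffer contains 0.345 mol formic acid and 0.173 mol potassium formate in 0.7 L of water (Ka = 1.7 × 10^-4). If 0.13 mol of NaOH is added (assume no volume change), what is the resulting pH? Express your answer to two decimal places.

pH = 3.92

OH- converts HCOOH to HCOO-: HCOOH → 0.215 mol, HCOO- → 0.303 mol.
pKa = −log(1.7 × 10^-4) = 3.770
Henderson–Hasselbalch with mole ratio 0.303/0.215: pH = 3.770 + (+0.149)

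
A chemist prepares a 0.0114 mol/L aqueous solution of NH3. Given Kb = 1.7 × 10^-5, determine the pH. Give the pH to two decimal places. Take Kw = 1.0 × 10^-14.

NH3 + H2O ⇌ NH4+ + OH-
From the ICE table, Kb = x²/(0.0114 − x) = 1.7 × 10^-5.
Assume x ≪ 0.0114: x ≈ √(1.7 × 10^-5 × 0.0114) = 4.40 × 10^-4 M
Check: 3.9% ionized — well under 5%, approximation valid.
pOH = −log(4.40 × 10^-4) = 3.36; pH = 14.00 − 3.36 = 10.64

pH = 10.64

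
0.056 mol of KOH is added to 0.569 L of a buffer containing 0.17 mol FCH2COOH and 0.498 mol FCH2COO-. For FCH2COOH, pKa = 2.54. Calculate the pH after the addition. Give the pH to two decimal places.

pH = 3.23

After neutralization: n(FCH2COOH) = 0.114 mol, n(FCH2COO-) = 0.554 mol.
pH = pKa + log([A⁻]/[HA]) = 2.54 + log(0.554/0.114) = 2.54 +0.687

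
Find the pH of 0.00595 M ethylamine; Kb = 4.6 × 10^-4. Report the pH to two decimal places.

C2H5NH2 + H2O ⇌ C2H5NH3+ + OH-
Let x = [OH-] at equilibrium. Kb = x²/(0.00595 − x).
Here C₀/Kb ≈ 12.9, so the small-x approximation fails. Use the quadratic:
x = (−Kb + √(Kb² + 4·Kb·C₀))/2 = 1.44 × 10^-3 M
pOH = −log(1.44 × 10^-3) = 2.84; pH = 14.00 − 2.84 = 11.16

pH = 11.16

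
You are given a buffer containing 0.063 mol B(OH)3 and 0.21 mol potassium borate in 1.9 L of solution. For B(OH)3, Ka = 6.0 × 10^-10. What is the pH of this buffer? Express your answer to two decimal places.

pH = 9.74

pKa = −log(6.0 × 10^-10) = 9.222
pH = pKa + log([A⁻]/[HA]) = 9.222 + log(0.21/0.063)
pH = 9.222 + (+0.523) = 9.74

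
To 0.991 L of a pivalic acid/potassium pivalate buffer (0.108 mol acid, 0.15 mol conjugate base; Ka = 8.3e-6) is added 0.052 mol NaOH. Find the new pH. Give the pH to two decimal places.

OH- converts (CH3)3CCOOH to (CH3)3CCOO-: (CH3)3CCOOH → 0.056 mol, (CH3)3CCOO- → 0.202 mol.
pKa = −log(8.3 × 10^-6) = 5.081
pH = pKa + log(n_(CH3)3CCOO-/n_(CH3)3CCOOH) = 5.081 + log(0.202/0.056) = 5.081 + (+0.557)

pH = 5.64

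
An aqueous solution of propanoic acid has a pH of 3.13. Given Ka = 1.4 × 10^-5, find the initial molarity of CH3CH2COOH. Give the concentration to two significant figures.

C₀ = 4.0 × 10^-2 M

[H+] = 10^(-3.13) = 7.41 × 10^-4 M = x
Ka = x²/(C₀ − x) ⇒ C₀ = x + x²/Ka
C₀ = 7.41 × 10^-4 + (7.41 × 10^-4)²/(1.4 × 10^-5) = 4.00 × 10^-2 M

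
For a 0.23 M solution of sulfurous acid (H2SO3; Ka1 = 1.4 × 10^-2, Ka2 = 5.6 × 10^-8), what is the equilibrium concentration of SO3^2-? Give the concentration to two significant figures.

First ionization gives [H+] ≈ [HSO3-] = 5.02 × 10^-2 M.
Second step: Ka2 = [H+][SO3^2-]/[HSO3-] ≈ [SO3^2-] (since [H+] ≈ [HSO3-]).
So [SO3^2-] ≈ Ka2.

5.6 × 10^-8 M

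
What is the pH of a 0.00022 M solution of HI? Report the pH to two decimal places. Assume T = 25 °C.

HI is a strong acid and dissociates completely, so [H+] = 0.00022 M.
pH = -log(0.00022) = 3.66

pH = 3.66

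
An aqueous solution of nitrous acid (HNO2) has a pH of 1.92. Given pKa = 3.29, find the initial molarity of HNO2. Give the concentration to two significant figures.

C₀ = 2.9 × 10^-1 M

[H+] = 10^(-1.92) = 1.20 × 10^-2 M = x
Ka = 10^(−3.29) = 5.13 × 10^-4
Ka = x²/(C₀ − x) ⇒ C₀ = x + x²/Ka
C₀ = 1.20 × 10^-2 + (1.20 × 10^-2)²/(5.13 × 10^-4) = 2.93 × 10^-1 M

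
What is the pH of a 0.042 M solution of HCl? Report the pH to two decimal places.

pH = 1.38

HCl is a strong acid and dissociates completely, so [H+] = 0.042 M.
pH = -log(0.042) = 1.38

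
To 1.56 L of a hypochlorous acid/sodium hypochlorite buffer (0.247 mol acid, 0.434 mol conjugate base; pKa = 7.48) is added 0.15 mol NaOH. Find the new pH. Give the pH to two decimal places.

pH = 8.26

After neutralization: n(HOCl) = 0.097 mol, n(OCl-) = 0.584 mol.
pH = pKa + log(n_OCl-/n_HOCl) = 7.48 + log(0.584/0.097) = 7.48 + (+0.780)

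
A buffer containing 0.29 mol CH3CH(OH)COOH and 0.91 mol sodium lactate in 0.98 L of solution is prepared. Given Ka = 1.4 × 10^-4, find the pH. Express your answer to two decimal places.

pH = 4.35

pKa = −log(1.4 × 10^-4) = 3.854
Using pH = pKa + log([base]/[acid]) with [base]/[acid] = 0.91/0.29:
pH = 3.854 + (+0.497) = 4.35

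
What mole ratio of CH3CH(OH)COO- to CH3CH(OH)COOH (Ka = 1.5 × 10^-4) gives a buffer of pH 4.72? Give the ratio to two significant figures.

ratio = 7.9

pKa = -log(1.5 × 10^-4) = 3.824
pH = pKa + log(r) ⇒ log(r) = 4.72 − 3.824 = +0.896
r = [CH3CH(OH)COO-]/[CH3CH(OH)COOH] = 10^(+0.896) = 7.87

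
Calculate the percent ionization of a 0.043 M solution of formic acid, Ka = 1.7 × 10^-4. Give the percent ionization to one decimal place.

6.1%

HCOOH ⇌ HCOO- + H+; let x = [H+] at equilibrium.
Solve x² + 0.00017x − 7.31e-06 = 0 → x = 2.62 × 10^-3 M
% ionization = x/C₀ × 100% = 2.62 × 10^-3/0.043 × 100% = 6.1%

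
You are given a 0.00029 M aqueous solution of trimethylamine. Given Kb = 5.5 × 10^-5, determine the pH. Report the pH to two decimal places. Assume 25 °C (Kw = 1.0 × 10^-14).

pH = 10.01

(CH3)3N + H2O ⇌ (CH3)3NH+ + OH-
From the ICE table, Kb = [OH-]²/(0.00029 − [OH-]) = 5.5 × 10^-5.
Here C₀/Kb ≈ 5.27, so the small-[OH-] approximation fails. Use the quadratic:
[OH-] = (−Kb + √(Kb² + 4·Kb·C₀))/2 = 1.02 × 10^-4 M
pOH = −log(1.02 × 10^-4) = 3.99; pH = 14.00 − 3.99 = 10.01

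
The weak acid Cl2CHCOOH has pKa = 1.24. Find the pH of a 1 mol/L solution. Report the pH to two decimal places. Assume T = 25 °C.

Cl2CHCOOH ⇌ Cl2CHCOO- + H+
Ka = 10^(−1.24) = 5.75 × 10^-2
From the ICE table, Ka = x²/(1 − x) = 5.75 × 10^-2.
x is not negligible relative to C₀; solve x² + 0.0575·x − 0.0575 = 0.
x = [−0.0575 + √(0.0575² + 0.23)]/2 = 2.13 × 10^-1 M
pH = −log(2.13 × 10^-1) = 0.67

pH = 0.67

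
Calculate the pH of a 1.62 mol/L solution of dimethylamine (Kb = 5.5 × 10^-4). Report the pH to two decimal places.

pH = 12.47

(CH3)2NH + H2O ⇌ (CH3)2NH2+ + OH-
Kb = [OH-]²/(1.62 − [OH-]) = 5.5 × 10^-4
Since Kb ≪ C₀, [OH-] ≈ √(Kb·C₀) = 2.98 × 10^-2 M.
pOH = 1.53, so pH = 14.00 − pOH = 12.47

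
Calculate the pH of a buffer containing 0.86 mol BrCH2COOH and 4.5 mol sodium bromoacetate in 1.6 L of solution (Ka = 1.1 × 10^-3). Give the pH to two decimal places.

pH = 3.68

pKa = −log(1.1 × 10^-3) = 2.959
pH = pKa + log([A⁻]/[HA]) = 2.959 + log(4.5/0.86)
pH = 2.959 + (+0.719) = 3.68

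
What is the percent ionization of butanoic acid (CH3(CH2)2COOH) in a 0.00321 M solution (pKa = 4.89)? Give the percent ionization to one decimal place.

6.1%

CH3(CH2)2COOH ⇌ CH3(CH2)2COO- + H+; let x = [H+] at equilibrium.
Ka = 10^(−4.89) = 1.29 × 10^-5
Solve x² + 1.29e-05x − 4.14e-08 = 0 → x = 1.97 × 10^-4 M
Fraction ionized = 1.97 × 10^-4 / 0.00321 = 0.0614 → 6.1%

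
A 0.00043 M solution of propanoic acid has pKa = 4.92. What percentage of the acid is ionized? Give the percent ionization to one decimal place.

15.4%

CH3CH2COOH ⇌ CH3CH2COO- + H+; let x = [H+] at equilibrium.
Ka = 10^(−4.92) = 1.20 × 10^-5
Solve x² + 1.2e-05x − 5.16e-09 = 0 → x = 6.61 × 10^-5 M
Fraction ionized = 6.61 × 10^-5 / 0.00043 = 0.1537 → 15.4%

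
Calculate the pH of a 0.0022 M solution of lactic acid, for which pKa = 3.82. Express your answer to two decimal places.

CH3CH(OH)COOH ⇌ CH3CH(OH)COO- + H+
Ka = 10^(−3.82) = 1.51 × 10^-4
From the ICE table, Ka = [H+]²/(0.0022 − [H+]) = 1.51 × 10^-4.
[H+] is not negligible relative to C₀; solve [H+]² + 0.000151·[H+] − 3.32e-07 = 0.
[H+] = [−0.000151 + √(0.000151² + 1.33e-06)]/2 = 5.06 × 10^-4 M
pH = −log[H+] = −log(5.06 × 10^-4) = 3.30

pH = 3.30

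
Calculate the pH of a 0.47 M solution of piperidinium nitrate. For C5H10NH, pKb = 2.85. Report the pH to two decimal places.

pH = 5.74

C5H10NH2+ is the conjugate acid of the weak base C5H10NH.
Kb = 10^(−2.85) = 1.41 × 10^-3
Ka = Kw/Kb = 1.0×10^-14 / 1.41 × 10^-3 = 7.09 × 10^-12
Ka = x²/(0.47 − x) = 7.09 × 10^-12
Since Ka ≪ C₀, x ≈ √(Ka·C₀) = 1.83 × 10^-6 M.
Check: 0.00039% ionized — well under 5%, approximation valid.
pH = −log[H+] = −log(1.83 × 10^-6) = 5.74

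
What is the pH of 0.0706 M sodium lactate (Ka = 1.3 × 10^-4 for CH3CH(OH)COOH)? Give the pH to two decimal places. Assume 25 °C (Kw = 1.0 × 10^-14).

CH3CH(OH)COO- is the conjugate base of the weak acid CH3CH(OH)COOH.
Kb = Kw/Ka = 1.0×10^-14 / 1.3 × 10^-4 = 7.69 × 10^-11
Let x = [OH-] at equilibrium. Kb = x²/(0.0706 − x).
Since Kb ≪ C₀, x ≈ √(Kb·C₀) = 2.33 × 10^-6 M.
Check: 0.0033% ionized — well under 5%, approximation valid.
pOH = −log(2.33 × 10^-6) = 5.63; pH = 14.00 − 5.63 = 8.37

pH = 8.37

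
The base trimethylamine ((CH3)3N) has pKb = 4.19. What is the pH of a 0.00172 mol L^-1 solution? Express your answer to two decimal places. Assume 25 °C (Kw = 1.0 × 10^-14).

pH = 10.48

(CH3)3N + H2O ⇌ (CH3)3NH+ + OH-
Kb = 10^(−4.19) = 6.46 × 10^-5
Kb = [OH-]²/(0.00172 − [OH-]) = 6.46 × 10^-5
Here C₀/Kb ≈ 26.6, so the small-[OH-] approximation fails. Use the quadratic:
[OH-] = [−6.46e-05 + √(6.46e-05² + 4.44e-07)]/2 = 3.03 × 10^-4 M
pOH = −log(3.03 × 10^-4) = 3.52; pH = 14.00 − 3.52 = 10.48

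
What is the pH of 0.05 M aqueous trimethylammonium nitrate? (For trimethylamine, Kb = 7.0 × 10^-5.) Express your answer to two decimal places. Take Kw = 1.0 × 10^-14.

pH = 5.57

(CH3)3NH+ is the conjugate acid of the weak base (CH3)3N.
Ka = Kw/Kb = 1.0×10^-14 / 7.0 × 10^-5 = 1.43 × 10^-10
Ka = [H+]²/(0.05 − [H+]) = 1.43 × 10^-10
Assume [H+] ≪ 0.05: [H+] ≈ √(1.43 × 10^-10 × 0.05) = 2.67 × 10^-6 M
pH = −log(2.67 × 10^-6) = 5.57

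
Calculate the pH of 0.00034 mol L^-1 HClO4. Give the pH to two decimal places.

pH = 3.47

HClO4 is a strong acid and dissociates completely, so [H+] = 0.00034 M.
pH = -log(0.00034) = 3.47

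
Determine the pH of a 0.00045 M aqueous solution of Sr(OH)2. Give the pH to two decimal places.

pH = 10.95

Sr(OH)2 is a strong base (each formula unit releases 2 OH-); [OH-] = 0.0009 M.
pOH = -log(0.0009) = 3.05
pH = 14.00 - 3.05 = 10.95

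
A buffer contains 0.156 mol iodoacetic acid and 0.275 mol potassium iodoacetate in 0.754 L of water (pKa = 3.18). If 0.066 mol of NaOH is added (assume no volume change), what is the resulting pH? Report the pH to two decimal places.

pH = 3.76

OH- converts ICH2COOH to ICH2COO-: ICH2COOH → 0.09 mol, ICH2COO- → 0.341 mol.
pH = pKa + log([A⁻]/[HA]) = 3.18 + log(0.341/0.09) = 3.18 +0.579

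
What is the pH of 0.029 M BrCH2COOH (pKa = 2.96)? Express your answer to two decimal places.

BrCH2COOH ⇌ BrCH2COO- + H+
Ka = 10^(−2.96) = 1.10 × 10^-3
Ka = [H+]²/(0.029 − [H+]) = 1.10 × 10^-3
The 5% rule fails; solving [H+]² + Ka·[H+] − Ka·C₀ = 0 exactly:
[H+] = [−0.0011 + √(0.0011² + 0.000128)]/2 = 5.12 × 10^-3 M
pH = −log[H+] = −log(5.12 × 10^-3) = 2.29

pH = 2.29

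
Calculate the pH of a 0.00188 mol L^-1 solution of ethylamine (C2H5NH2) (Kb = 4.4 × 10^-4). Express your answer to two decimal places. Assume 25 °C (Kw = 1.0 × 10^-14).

pH = 10.85

C2H5NH2 + H2O ⇌ C2H5NH3+ + OH-
From the ICE table, Kb = x²/(0.00188 − x) = 4.4 × 10^-4.
x is not negligible relative to C₀; solve x² + 0.00044·x − 8.27e-07 = 0.
x = (−Kb + √(Kb² + 4·Kb·C₀))/2 = 7.16 × 10^-4 M
pOH = −log(7.16 × 10^-4) = 3.15; pH = 14.00 − 3.15 = 10.85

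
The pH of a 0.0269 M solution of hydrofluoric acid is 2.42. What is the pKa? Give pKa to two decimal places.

[H+] = 10^(-2.42) = 3.80 × 10^-3 M
At equilibrium [HA] = 0.0269 − 3.80 × 10^-3 = 2.31 × 10^-2 M
Ka = [H+][A-]/[HA] = (3.80 × 10^-3)² / 2.31 × 10^-2 = 6.25 × 10^-4
pKa = -log(6.25 × 10^-4) = 3.20

pKa = 3.20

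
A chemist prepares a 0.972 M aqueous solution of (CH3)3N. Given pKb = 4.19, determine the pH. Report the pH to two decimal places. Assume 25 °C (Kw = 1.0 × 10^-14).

pH = 11.90

(CH3)3N + H2O ⇌ (CH3)3NH+ + OH-
Kb = 10^(−4.19) = 6.46 × 10^-5
From the ICE table, Kb = x²/(0.972 − x) = 6.46 × 10^-5.
Neglecting x in the denominator: x = √(6.46 × 10^-5 × 0.972) = 7.92 × 10^-3 M
(x/C₀ = 0.82% < 5%, so the approximation holds.)
pOH = 2.10, so pH = 14.00 − pOH = 11.90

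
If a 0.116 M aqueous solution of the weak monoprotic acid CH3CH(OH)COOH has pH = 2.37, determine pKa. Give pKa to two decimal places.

pKa = 3.79

[H+] = 10^(-2.37) = 4.27 × 10^-3 M
At equilibrium [HA] = 0.116 − 4.27 × 10^-3 = 1.12 × 10^-1 M
Ka = [H+][A-]/[HA] = (4.27 × 10^-3)² / 1.12 × 10^-1 = 1.63 × 10^-4
pKa = -log(1.63 × 10^-4) = 3.79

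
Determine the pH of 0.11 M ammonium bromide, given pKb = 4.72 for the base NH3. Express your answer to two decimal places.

NH4+ is the conjugate acid of the weak base NH3.
Kb = 10^(−4.72) = 1.91 × 10^-5
Ka = Kw/Kb = 1.0×10^-14 / 1.91 × 10^-5 = 5.24 × 10^-10
Ka = x²/(0.11 − x) = 5.24 × 10^-10
Assume x ≪ 0.11: x ≈ √(5.24 × 10^-10 × 0.11) = 7.59 × 10^-6 M
Check: 0.0069% ionized — well under 5%, approximation valid.
pH = −log[H+] = −log(7.59 × 10^-6) = 5.12

pH = 5.12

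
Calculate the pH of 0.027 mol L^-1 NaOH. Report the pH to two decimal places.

NaOH is a strong base; [OH-] = 0.027 M.
pOH = -log(0.027) = 1.57
pH = 14.00 - 1.57 = 12.43

pH = 12.43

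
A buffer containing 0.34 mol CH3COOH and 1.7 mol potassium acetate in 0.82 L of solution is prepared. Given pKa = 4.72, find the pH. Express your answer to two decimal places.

pH = 5.42

Using pH = pKa + log([base]/[acid]) with [base]/[acid] = 1.7/0.34:
pH = 4.72 + (+0.699) = 5.42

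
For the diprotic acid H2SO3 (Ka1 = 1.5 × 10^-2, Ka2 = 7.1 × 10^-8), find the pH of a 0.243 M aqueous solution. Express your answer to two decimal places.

Since Ka1 ≫ Ka2, the first ionization dominates [H+].
Ka1 = x²/(0.243 − x) = 1.5 × 10^-2
Solving the quadratic: x = (−Ka1 + √(Ka1² + 4·Ka1·C₀))/2 = 5.33 × 10^-2 M
pH = −log(5.33 × 10^-2) = 1.27

pH = 1.27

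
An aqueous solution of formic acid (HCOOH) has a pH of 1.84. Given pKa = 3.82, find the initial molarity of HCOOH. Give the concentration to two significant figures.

C₀ = 1.4 M

[H+] = 10^(-1.84) = 1.45 × 10^-2 M = x
Ka = 10^(−3.82) = 1.51 × 10^-4
Ka = x²/(C₀ − x) ⇒ C₀ = x + x²/Ka
C₀ = 1.45 × 10^-2 + (1.45 × 10^-2)²/(1.51 × 10^-4) = 1.41 M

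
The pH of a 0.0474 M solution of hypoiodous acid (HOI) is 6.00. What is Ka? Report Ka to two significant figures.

[H+] = 10^(-6.00) = 1.00 × 10^-6 M
At equilibrium [HA] = 0.0474 − 1.00 × 10^-6 = 4.74 × 10^-2 M
Ka = [H+][A-]/[HA] = (1.00 × 10^-6)² / 4.74 × 10^-2 = 2.1 × 10^-11

Ka = 2.1 × 10^-11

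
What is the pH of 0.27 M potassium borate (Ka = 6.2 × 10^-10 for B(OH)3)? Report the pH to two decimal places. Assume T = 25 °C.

B(OH)4- is the conjugate base of the weak acid B(OH)3.
Kb = Kw/Ka = 1.0×10^-14 / 6.2 × 10^-10 = 1.61 × 10^-5
From the ICE table, Kb = [OH-]²/(0.27 − [OH-]) = 1.61 × 10^-5.
Since Kb ≪ C₀, [OH-] ≈ √(Kb·C₀) = 2.08 × 10^-3 M.
([OH-]/C₀ = 0.77% < 5%, so the approximation holds.)
pOH = 2.68, so pH = 14.00 − pOH = 11.32

pH = 11.32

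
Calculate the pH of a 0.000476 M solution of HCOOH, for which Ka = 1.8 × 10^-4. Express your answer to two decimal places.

HCOOH ⇌ HCOO- + H+
From the ICE table, Ka = x²/(0.000476 − x) = 1.8 × 10^-4.
The 5% rule fails; solving x² + Ka·x − Ka·C₀ = 0 exactly:
x = (−Ka + √(Ka² + 4·Ka·C₀))/2 = 2.16 × 10^-4 M
pH = −log(2.16 × 10^-4) = 3.67

pH = 3.67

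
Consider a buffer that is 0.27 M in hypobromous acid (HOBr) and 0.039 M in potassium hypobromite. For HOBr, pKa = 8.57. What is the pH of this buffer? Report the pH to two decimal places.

Henderson–Hasselbalch: pH = pKa + log([OBr-]/[HOBr]) = 8.57 + log(0.039/0.27)
pH = 8.57 + (-0.840) = 7.73

pH = 7.73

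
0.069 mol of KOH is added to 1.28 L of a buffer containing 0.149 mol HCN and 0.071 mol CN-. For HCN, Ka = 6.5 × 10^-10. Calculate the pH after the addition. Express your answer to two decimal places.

pH = 9.43

After neutralization: n(HCN) = 0.08 mol, n(CN-) = 0.14 mol.
pKa = −log(6.5 × 10^-10) = 9.187
pH = pKa + log(n_CN-/n_HCN) = 9.187 + log(0.14/0.08) = 9.187 + (+0.243)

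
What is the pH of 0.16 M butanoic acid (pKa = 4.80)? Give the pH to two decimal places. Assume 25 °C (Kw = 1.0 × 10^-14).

CH3(CH2)2COOH ⇌ CH3(CH2)2COO- + H+
Ka = 10^(−4.80) = 1.58 × 10^-5
Ka = x²/(0.16 − x) = 1.58 × 10^-5
Neglecting x in the denominator: x = √(1.58 × 10^-5 × 0.16) = 1.59 × 10^-3 M
pH = −log(1.59 × 10^-3) = 2.80

pH = 2.80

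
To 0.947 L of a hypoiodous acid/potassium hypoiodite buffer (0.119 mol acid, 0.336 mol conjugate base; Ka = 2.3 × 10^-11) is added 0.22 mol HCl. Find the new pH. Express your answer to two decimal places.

After neutralization: n(HOI) = 0.339 mol, n(OI-) = 0.116 mol.
pKa = −log(2.3 × 10^-11) = 10.638
pH = pKa + log(n_OI-/n_HOI) = 10.638 + log(0.116/0.339) = 10.638 + (-0.466)

pH = 10.17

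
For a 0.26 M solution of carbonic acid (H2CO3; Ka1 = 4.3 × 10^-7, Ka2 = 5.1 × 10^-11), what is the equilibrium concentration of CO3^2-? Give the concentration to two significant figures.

5.1 × 10^-11 M

First ionization gives [H+] ≈ [HCO3-] = 3.34 × 10^-4 M.
Second step: Ka2 = [H+][CO3^2-]/[HCO3-] ≈ [CO3^2-] (since [H+] ≈ [HCO3-]).
So [CO3^2-] ≈ Ka2.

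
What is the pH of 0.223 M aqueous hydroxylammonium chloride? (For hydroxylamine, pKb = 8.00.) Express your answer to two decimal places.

pH = 3.33

NH3OH+ is the conjugate acid of the weak base NH2OH.
Kb = 10^(−8.00) = 1.00 × 10^-8
Ka = Kw/Kb = 1.0×10^-14 / 1.00 × 10^-8 = 1.00 × 10^-6
Ka = [H+]²/(0.223 − [H+]) = 1.00 × 10^-6
Since Ka ≪ C₀, [H+] ≈ √(Ka·C₀) = 4.72 × 10^-4 M.
pH = −log(4.72 × 10^-4) = 3.33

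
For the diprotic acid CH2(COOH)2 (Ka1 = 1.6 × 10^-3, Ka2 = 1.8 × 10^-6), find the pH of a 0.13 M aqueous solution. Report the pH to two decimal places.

pH = 1.87

Ka1 ≫ Ka2, so treat the first dissociation as the only significant source of H+.
Ka1 = x²/(0.13 − x) = 1.6 × 10^-3
Solving the quadratic: x = (−Ka1 + √(Ka1² + 4·Ka1·C₀))/2 = 1.36 × 10^-2 M
pH = −log(1.36 × 10^-2) = 1.87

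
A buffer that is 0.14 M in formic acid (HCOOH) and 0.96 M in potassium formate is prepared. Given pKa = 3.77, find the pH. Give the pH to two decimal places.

pH = pKa + log([A⁻]/[HA]) = 3.77 + log(0.96/0.14)
pH = 3.77 + (+0.836) = 4.61

pH = 4.61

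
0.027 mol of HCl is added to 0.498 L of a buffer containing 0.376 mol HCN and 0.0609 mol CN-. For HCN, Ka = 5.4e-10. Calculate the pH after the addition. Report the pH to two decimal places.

Added H+ converts CN- to HCN: HCN → 0.403 mol, CN- → 0.0339 mol.
pKa = −log(5.4 × 10^-10) = 9.268
Henderson–Hasselbalch with mole ratio 0.0339/0.403: pH = 9.268 + (-1.075)

pH = 8.19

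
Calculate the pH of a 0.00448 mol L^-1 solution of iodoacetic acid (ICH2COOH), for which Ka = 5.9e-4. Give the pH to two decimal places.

pH = 2.87

ICH2COOH ⇌ ICH2COO- + H+
Let x = [H+] at equilibrium. Ka = x²/(0.00448 − x).
x is not negligible relative to C₀; solve x² + 0.00059·x − 2.64e-06 = 0.
x = (−Ka + √(Ka² + 4·Ka·C₀))/2 = 1.36 × 10^-3 M
pH = −log(1.36 × 10^-3) = 2.87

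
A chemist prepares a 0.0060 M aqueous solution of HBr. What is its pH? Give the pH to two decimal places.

HBr is a strong acid and dissociates completely, so [H+] = 0.0060 M.
pH = -log(0.006) = 2.22

pH = 2.22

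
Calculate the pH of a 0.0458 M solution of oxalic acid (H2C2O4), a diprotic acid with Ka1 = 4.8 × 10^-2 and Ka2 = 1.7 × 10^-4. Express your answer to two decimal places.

pH = 1.54

Ka1 ≫ Ka2, so treat the first dissociation as the only significant source of H+.
Ka1 = x²/(0.0458 − x) = 4.8 × 10^-2
Solving the quadratic: x = (−Ka1 + √(Ka1² + 4·Ka1·C₀))/2 = 2.87 × 10^-2 M
pH = −log(2.87 × 10^-2) = 1.54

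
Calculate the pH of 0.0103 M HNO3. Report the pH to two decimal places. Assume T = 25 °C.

HNO3 is a strong acid and dissociates completely, so [H+] = 0.0103 M.
pH = -log(0.0103) = 1.99

pH = 1.99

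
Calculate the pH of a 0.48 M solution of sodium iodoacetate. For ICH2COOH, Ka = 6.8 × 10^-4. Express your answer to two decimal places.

ICH2COO- is the conjugate base of the weak acid ICH2COOH.
Kb = Kw/Ka = 1.0×10^-14 / 6.8 × 10^-4 = 1.47 × 10^-11
Kb = [OH-]²/(0.48 − [OH-]) = 1.47 × 10^-11
Since Kb ≪ C₀, [OH-] ≈ √(Kb·C₀) = 2.66 × 10^-6 M.
pOH = −log(2.66 × 10^-6) = 5.58; pH = 14.00 − 5.58 = 8.42

pH = 8.42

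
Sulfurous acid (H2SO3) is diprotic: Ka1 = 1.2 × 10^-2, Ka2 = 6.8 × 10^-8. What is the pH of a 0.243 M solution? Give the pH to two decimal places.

Since Ka1 ≫ Ka2, the first ionization dominates [H+].
Ka1 = x²/(0.243 − x) = 1.2 × 10^-2
Solving the quadratic: x = (−Ka1 + √(Ka1² + 4·Ka1·C₀))/2 = 4.83 × 10^-2 M
pH = −log(4.83 × 10^-2) = 1.32

pH = 1.32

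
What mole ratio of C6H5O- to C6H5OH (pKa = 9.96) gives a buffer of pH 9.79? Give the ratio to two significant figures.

pH = pKa + log(r) ⇒ log(r) = 9.79 − 9.96 = -0.17
r = [C6H5O-]/[C6H5OH] = 10^(-0.17) = 0.676

ratio = 0.68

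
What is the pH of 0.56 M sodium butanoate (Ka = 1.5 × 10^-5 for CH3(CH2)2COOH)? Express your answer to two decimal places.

pH = 9.29

CH3(CH2)2COO- is the conjugate base of the weak acid CH3(CH2)2COOH.
Kb = Kw/Ka = 1.0×10^-14 / 1.5 × 10^-5 = 6.67 × 10^-10
Kb = [OH-]²/(0.56 − [OH-]) = 6.67 × 10^-10
Since Kb ≪ C₀, [OH-] ≈ √(Kb·C₀) = 1.93 × 10^-5 M.
([OH-]/C₀ = 0.0035% < 5%, so the approximation holds.)
pOH = 4.71, so pH = 14.00 − pOH = 9.29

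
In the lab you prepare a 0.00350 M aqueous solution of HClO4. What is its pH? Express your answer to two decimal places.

pH = 2.46

HClO4 is a strong acid and dissociates completely, so [H+] = 0.00350 M.
pH = -log(0.0035) = 2.46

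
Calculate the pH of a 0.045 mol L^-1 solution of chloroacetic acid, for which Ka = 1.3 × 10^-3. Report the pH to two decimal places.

pH = 2.15

ClCH2COOH ⇌ ClCH2COO- + H+
Ka = [H+]²/(0.045 − [H+]) = 1.3 × 10^-3
[H+] is not negligible relative to C₀; solve [H+]² + 0.0013·[H+] − 5.85e-05 = 0.
[H+] = [−0.0013 + √(0.0013² + 0.000234)]/2 = 7.03 × 10^-3 M
pH = −log(7.03 × 10^-3) = 2.15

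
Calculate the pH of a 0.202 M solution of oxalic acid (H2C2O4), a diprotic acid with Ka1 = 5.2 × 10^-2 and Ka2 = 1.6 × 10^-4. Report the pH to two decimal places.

pH = 1.10

Since Ka1 ≫ Ka2, the first ionization dominates [H+].
Ka1 = x²/(0.202 − x) = 5.2 × 10^-2
Solving the quadratic: x = (−Ka1 + √(Ka1² + 4·Ka1·C₀))/2 = 7.97 × 10^-2 M
pH = −log(7.97 × 10^-2) = 1.10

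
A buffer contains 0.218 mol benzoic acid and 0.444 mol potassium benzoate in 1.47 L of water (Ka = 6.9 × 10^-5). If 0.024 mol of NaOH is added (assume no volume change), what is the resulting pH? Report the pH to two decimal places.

pH = 4.54

OH- converts C6H5COOH to C6H5COO-: C6H5COOH → 0.194 mol, C6H5COO- → 0.468 mol.
pKa = −log(6.9 × 10^-5) = 4.161
pH = pKa + log([A⁻]/[HA]) = 4.161 + log(0.468/0.194) = 4.161 +0.382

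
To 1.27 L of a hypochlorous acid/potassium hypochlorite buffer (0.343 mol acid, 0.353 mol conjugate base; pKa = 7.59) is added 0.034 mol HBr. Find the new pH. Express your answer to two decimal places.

pH = 7.52

After neutralization: n(HOCl) = 0.377 mol, n(OCl-) = 0.319 mol.
Henderson–Hasselbalch with mole ratio 0.319/0.377: pH = 7.59 + (-0.073)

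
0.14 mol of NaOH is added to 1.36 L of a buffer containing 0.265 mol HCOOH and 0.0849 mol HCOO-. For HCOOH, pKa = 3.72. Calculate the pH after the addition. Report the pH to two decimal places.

pH = 3.98

OH- converts HCOOH to HCOO-: HCOOH → 0.125 mol, HCOO- → 0.225 mol.
pH = pKa + log([A⁻]/[HA]) = 3.72 + log(0.225/0.125) = 3.72 +0.255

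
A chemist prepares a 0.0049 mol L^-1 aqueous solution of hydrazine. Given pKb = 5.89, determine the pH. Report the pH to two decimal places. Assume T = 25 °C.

N2H4 + H2O ⇌ N2H5+ + OH-
Kb = 10^(−5.89) = 1.29 × 10^-6
Kb = [OH-]²/(0.0049 − [OH-]) = 1.29 × 10^-6
Neglecting [OH-] in the denominator: [OH-] = √(1.29 × 10^-6 × 0.0049) = 7.95 × 10^-5 M
Check: 1.6% ionized — well under 5%, approximation valid.
pOH = −log(7.95 × 10^-5) = 4.10; pH = 14.00 − 4.10 = 9.90

pH = 9.90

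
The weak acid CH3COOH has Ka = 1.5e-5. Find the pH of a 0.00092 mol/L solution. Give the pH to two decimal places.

pH = 3.96

CH3COOH ⇌ CH3COO- + H+
Let x = [H+] at equilibrium. Ka = x²/(0.00092 − x).
Here C₀/Ka ≈ 61.3, so the small-x approximation fails. Use the quadratic:
x = (−Ka + √(Ka² + 4·Ka·C₀))/2 = 1.10 × 10^-4 M
pH = −log[H+] = −log(1.10 × 10^-4) = 3.96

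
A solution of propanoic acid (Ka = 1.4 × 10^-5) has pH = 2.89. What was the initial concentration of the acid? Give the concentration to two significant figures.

[H+] = 10^(-2.89) = 1.29 × 10^-3 M = x
Ka = x²/(C₀ − x) ⇒ C₀ = x + x²/Ka
C₀ = 1.29 × 10^-3 + (1.29 × 10^-3)²/(1.4 × 10^-5) = 1.20 × 10^-1 M

C₀ = 1.2 × 10^-1 M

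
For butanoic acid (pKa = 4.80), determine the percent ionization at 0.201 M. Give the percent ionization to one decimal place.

0.9%

CH3(CH2)2COOH ⇌ CH3(CH2)2COO- + H+; let x = [H+] at equilibrium.
Ka = 10^(−4.80) = 1.58 × 10^-5
x ≈ √(Ka·C₀) = √(1.58 × 10^-5 × 0.201) = 1.78 × 10^-3 M
Fraction ionized = 1.78 × 10^-3 / 0.201 = 0.0089 → 0.9%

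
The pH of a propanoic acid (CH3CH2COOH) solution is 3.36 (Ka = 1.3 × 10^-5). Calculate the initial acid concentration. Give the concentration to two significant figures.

C₀ = 1.5 × 10^-2 M

[H+] = 10^(-3.36) = 4.37 × 10^-4 M = x
Ka = x²/(C₀ − x) ⇒ C₀ = x + x²/Ka
C₀ = 4.37 × 10^-4 + (4.37 × 10^-4)²/(1.3 × 10^-5) = 1.51 × 10^-2 M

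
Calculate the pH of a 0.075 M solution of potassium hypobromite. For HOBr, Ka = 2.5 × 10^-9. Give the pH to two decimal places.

pH = 10.74

OBr- is the conjugate base of the weak acid HOBr.
Kb = Kw/Ka = 1.0×10^-14 / 2.5 × 10^-9 = 4.00 × 10^-6
Kb = [OH-]²/(0.075 − [OH-]) = 4.00 × 10^-6
Since Kb ≪ C₀, [OH-] ≈ √(Kb·C₀) = 5.48 × 10^-4 M.
([OH-]/C₀ = 0.73% < 5%, so the approximation holds.)
pOH = 3.26, so pH = 14.00 − pOH = 10.74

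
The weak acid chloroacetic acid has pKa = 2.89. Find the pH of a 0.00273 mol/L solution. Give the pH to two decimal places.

pH = 2.87

ClCH2COOH ⇌ ClCH2COO- + H+
Ka = 10^(−2.89) = 1.29 × 10^-3
From the ICE table, Ka = [H+]²/(0.00273 − [H+]) = 1.29 × 10^-3.
The 5% rule fails; solving [H+]² + Ka·[H+] − Ka·C₀ = 0 exactly:
[H+] = [−0.00129 + √(0.00129² + 1.41e-05)]/2 = 1.34 × 10^-3 M
pH = −log(1.34 × 10^-3) = 2.87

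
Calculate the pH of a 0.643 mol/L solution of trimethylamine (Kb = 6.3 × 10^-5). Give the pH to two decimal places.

(CH3)3N + H2O ⇌ (CH3)3NH+ + OH-
Let x = [OH-] at equilibrium. Kb = x²/(0.643 − x).
Assume x ≪ 0.643: x ≈ √(6.3 × 10^-5 × 0.643) = 6.36 × 10^-3 M
Check: 0.99% ionized — well under 5%, approximation valid.
pOH = −log(6.36 × 10^-3) = 2.20; pH = 14.00 − 2.20 = 11.80

pH = 11.80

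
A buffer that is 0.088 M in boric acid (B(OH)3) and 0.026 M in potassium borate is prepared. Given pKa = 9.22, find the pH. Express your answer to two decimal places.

pH = 8.69

Using pH = pKa + log([base]/[acid]) with [base]/[acid] = 0.026/0.088:
pH = 9.22 + (-0.530) = 8.69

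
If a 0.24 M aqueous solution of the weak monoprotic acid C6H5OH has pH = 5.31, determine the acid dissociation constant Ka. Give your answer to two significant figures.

[H+] = 10^(-5.31) = 4.90 × 10^-6 M
At equilibrium [HA] = 0.24 − 4.90 × 10^-6 = 2.40 × 10^-1 M
Ka = [H+][A-]/[HA] = (4.90 × 10^-6)² / 2.40 × 10^-1 = 1.0 × 10^-10

Ka = 1.0 × 10^-10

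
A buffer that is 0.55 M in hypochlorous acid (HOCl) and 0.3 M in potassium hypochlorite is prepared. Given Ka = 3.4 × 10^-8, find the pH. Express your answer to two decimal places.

pKa = −log(3.4 × 10^-8) = 7.469
Using pH = pKa + log([base]/[acid]) with [base]/[acid] = 0.3/0.55:
pH = 7.469 + (-0.263) = 7.21

pH = 7.21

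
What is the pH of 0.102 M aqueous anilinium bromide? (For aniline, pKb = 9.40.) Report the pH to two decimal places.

pH = 2.80

C6H5NH3+ is the conjugate acid of the weak base C6H5NH2.
Kb = 10^(−9.40) = 3.98 × 10^-10
Ka = Kw/Kb = 1.0×10^-14 / 3.98 × 10^-10 = 2.51 × 10^-5
From the ICE table, Ka = [H+]²/(0.102 − [H+]) = 2.51 × 10^-5.
Neglecting [H+] in the denominator: [H+] = √(2.51 × 10^-5 × 0.102) = 1.60 × 10^-3 M
pH = −log(1.60 × 10^-3) = 2.80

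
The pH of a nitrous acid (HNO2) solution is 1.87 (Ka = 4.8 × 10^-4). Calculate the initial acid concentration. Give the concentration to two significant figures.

[H+] = 10^(-1.87) = 1.35 × 10^-2 M = x
Ka = x²/(C₀ − x) ⇒ C₀ = x + x²/Ka
C₀ = 1.35 × 10^-2 + (1.35 × 10^-2)²/(4.8 × 10^-4) = 3.93 × 10^-1 M

C₀ = 3.9 × 10^-1 M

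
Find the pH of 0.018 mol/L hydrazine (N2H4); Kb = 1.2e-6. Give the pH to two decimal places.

pH = 10.17

N2H4 + H2O ⇌ N2H5+ + OH-
Kb = [OH-]²/(0.018 − [OH-]) = 1.2 × 10^-6
Neglecting [OH-] in the denominator: [OH-] = √(1.2 × 10^-6 × 0.018) = 1.47 × 10^-4 M
pOH = −log(1.47 × 10^-4) = 3.83; pH = 14.00 − 3.83 = 10.17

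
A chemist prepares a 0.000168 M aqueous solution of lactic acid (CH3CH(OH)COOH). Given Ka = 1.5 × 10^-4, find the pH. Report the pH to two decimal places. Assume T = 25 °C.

CH3CH(OH)COOH ⇌ CH3CH(OH)COO- + H+
Ka = x²/(0.000168 − x) = 1.5 × 10^-4
The 5% rule fails; solving x² + Ka·x − Ka·C₀ = 0 exactly:
x = [−0.00015 + √(0.00015² + 1.01e-07)]/2 = 1.01 × 10^-4 M
pH = −log(1.01 × 10^-4) = 4.00

pH = 4.00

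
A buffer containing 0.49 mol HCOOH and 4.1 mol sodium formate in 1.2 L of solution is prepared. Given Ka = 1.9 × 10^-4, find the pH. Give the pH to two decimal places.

pKa = −log(1.9 × 10^-4) = 3.721
pH = pKa + log([A⁻]/[HA]) = 3.721 + log(4.1/0.49)
pH = 3.721 + (+0.923) = 4.64

pH = 4.64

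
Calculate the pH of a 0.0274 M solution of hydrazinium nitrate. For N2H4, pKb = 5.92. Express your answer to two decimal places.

N2H5+ is the conjugate acid of the weak base N2H4.
Kb = 10^(−5.92) = 1.20 × 10^-6
Ka = Kw/Kb = 1.0×10^-14 / 1.20 × 10^-6 = 8.33 × 10^-9
From the ICE table, Ka = [H+]²/(0.0274 − [H+]) = 8.33 × 10^-9.
Assume [H+] ≪ 0.0274: [H+] ≈ √(8.33 × 10^-9 × 0.0274) = 1.51 × 10^-5 M
([H+]/C₀ = 0.055% < 5%, so the approximation holds.)
pH = −log(1.51 × 10^-5) = 4.82

pH = 4.82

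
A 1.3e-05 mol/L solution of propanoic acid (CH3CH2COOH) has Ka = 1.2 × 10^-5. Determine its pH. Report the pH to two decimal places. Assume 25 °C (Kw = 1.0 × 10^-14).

CH3CH2COOH ⇌ CH3CH2COO- + H+
From the ICE table, Ka = [H+]²/(1.3e-05 − [H+]) = 1.2 × 10^-5.
[H+] is not negligible relative to C₀; solve [H+]² + 1.2e-05·[H+] − 1.56e-10 = 0.
[H+] = (−Ka + √(Ka² + 4·Ka·C₀))/2 = 7.86 × 10^-6 M
pH = −log[H+] = −log(7.86 × 10^-6) = 5.10

pH = 5.10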